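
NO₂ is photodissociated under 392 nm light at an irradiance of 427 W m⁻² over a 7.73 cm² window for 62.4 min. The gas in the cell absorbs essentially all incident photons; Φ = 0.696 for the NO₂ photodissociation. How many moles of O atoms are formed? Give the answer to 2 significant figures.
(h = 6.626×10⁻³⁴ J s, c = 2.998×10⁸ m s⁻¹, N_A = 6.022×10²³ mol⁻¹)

0.0028 mol

Photon energy at 392 nm: hc/λ = (6.626×10⁻³⁴)(2.998×10⁸)/(392×10⁻⁹) = 5.068×10⁻¹⁹ J.
Energy delivered: (427 W m⁻²)(7.73×10⁻⁴ m²)(3744 s) = 1236 J.
Photons incident: 1236 / 5.068×10⁻¹⁹ = 2.439×10²¹, i.e. 2.439×10²¹/6.022×10²³ = 0.004050 mol.
Product: Φ × n_abs = 0.696 × 0.004050 = 0.002819 mol.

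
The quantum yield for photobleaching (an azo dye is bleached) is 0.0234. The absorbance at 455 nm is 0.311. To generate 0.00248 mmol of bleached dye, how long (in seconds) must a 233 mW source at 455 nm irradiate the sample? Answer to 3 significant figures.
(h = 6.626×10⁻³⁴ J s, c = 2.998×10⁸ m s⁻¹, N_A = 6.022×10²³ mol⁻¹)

t ≈ 234 s

Product: 0.00248 mmol = 2.48×10⁻⁶ mol.
Photons that must be absorbed: 2.48×10⁻⁶ / 0.0234 = 1.060×10⁻⁴ mol.
Fraction absorbed: 1 − 10^(−0.311) = 0.5113.
Incident photons needed: 1.060×10⁻⁴ / 0.5113 = 2.073×10⁻⁴ mol.
Photon energy: hc/λ = 4.366×10⁻¹⁹ J; per mole, 2.629×10⁵ J mol⁻¹.
Energy required: 2.073×10⁻⁴ × 2.629×10⁵ = 54.50 J.
Time: 54.50 J / 0.233 W = 234 s.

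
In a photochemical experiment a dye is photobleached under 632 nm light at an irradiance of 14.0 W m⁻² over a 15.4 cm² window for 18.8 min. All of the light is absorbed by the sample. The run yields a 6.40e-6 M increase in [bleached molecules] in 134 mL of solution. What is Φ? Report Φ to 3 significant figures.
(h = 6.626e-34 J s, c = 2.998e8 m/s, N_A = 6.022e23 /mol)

Product: (6.40e-6 M)(0.134 L) = 8.576e-7 mol.
Photon energy at 632 nm: hc/λ = (6.626e-34)(2.998e8)/(632e-9) = 3.143e-19 J.
Energy delivered: (14.0 W m⁻²)(15.4e-4 m²)(1128 s) = 24.32 J.
Photons incident: 24.32 / 3.143e-19 = 7.738e19, i.e. 7.738e19/6.022e23 = 1.285e-4 mol.
Φ = 8.576e-7 mol / 1.285e-4 mol photons = 0.00667.

Φ = 0.00667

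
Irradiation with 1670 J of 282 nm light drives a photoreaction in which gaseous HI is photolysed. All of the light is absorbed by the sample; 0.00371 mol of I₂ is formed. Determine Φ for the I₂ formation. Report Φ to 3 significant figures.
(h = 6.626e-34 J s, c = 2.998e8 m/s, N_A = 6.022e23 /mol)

Photon energy at 282 nm: hc/λ = (6.626e-34)(2.998e8)/(282e-9) = 7.044e-19 J.
Photons incident: 1670 / 7.044e-19 = 2.371e21, i.e. 2.371e21/6.022e23 = 0.003937 mol.
Φ = 0.00371 mol / 0.003937 mol photons = 0.942.

Φ = 0.942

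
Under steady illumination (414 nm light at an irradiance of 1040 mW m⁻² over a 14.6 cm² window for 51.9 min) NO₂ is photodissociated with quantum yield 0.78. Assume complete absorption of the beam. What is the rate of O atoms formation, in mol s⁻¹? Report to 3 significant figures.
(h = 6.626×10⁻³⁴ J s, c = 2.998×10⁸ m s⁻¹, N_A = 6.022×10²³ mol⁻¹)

4.10×10⁻⁹ mol s⁻¹

Photon energy at 414 nm: hc/λ = (6.626×10⁻³⁴)(2.998×10⁸)/(414×10⁻⁹) = 4.798×10⁻¹⁹ J.
Energy delivered: (1040 mW m⁻²)(14.6×10⁻⁴ m²)(3114 s) = 4.728 J.
Photons incident: 4.728 / 4.798×10⁻¹⁹ = 9.854×10¹⁸, i.e. 9.854×10¹⁸/6.022×10²³ = 1.636×10⁻⁵ mol.
Product formed: 0.78 × 1.636×10⁻⁵ = 1.276×10⁻⁵ mol.
Rate: 1.276×10⁻⁵ / 3114 s = 4.10×10⁻⁹ mol s⁻¹.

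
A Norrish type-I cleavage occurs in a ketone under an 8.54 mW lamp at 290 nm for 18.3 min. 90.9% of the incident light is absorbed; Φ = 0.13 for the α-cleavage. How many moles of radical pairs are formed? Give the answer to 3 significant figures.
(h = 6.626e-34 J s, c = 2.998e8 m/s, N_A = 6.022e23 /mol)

2.69e-6 mol

Photon energy at 290 nm: hc/λ = (6.626e-34)(2.998e8)/(290e-9) = 6.850e-19 J.
Energy delivered: (8.54 mW)(1098 s) = 9.377 J.
Photons incident: 9.377 / 6.850e-19 = 1.369e19, i.e. 1.369e19/6.022e23 = 2.273e-5 mol.
Photons absorbed: 0.909 × 2.273e-5 = 2.066e-5 mol.
Product: Φ × n_abs = 0.13 × 2.066e-5 = 2.686e-6 mol.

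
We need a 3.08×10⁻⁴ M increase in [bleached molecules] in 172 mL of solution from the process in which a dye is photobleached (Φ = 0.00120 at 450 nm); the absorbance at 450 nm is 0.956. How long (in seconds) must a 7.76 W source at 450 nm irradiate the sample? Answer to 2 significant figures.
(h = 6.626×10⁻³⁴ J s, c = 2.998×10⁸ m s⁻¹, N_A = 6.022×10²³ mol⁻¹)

Product: (3.08×10⁻⁴ M)(0.172 L) = 5.298×10⁻⁵ mol.
Photons that must be absorbed: 5.298×10⁻⁵ / 0.00120 = 0.04415 mol.
Fraction absorbed: 1 − 10^(−0.956) = 0.8893.
Incident photons needed: 0.04415 / 0.8893 = 0.04965 mol.
Photon energy: hc/λ = 4.414×10⁻¹⁹ J; per mole, 2.658×10⁵ J mol⁻¹.
Energy required: 0.04965 × 2.658×10⁵ = 1.320×10⁴ J.
Time: 1.320×10⁴ J / 7.76 W = 1700 s.

t ≈ 1700 s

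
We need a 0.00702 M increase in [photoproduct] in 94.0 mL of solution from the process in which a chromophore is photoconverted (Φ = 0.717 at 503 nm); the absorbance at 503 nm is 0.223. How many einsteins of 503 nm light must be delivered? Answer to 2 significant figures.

Product: (0.00702 M)(0.094 L) = 6.599×10⁻⁴ mol.
Photons that must be absorbed: 6.599×10⁻⁴ / 0.717 = 9.204×10⁻⁴ mol.
Fraction absorbed: 1 − 10^(−0.223) = 0.4016.
Incident photons needed: 9.204×10⁻⁴ / 0.4016 = 0.002292 mol.

0.0023 einstein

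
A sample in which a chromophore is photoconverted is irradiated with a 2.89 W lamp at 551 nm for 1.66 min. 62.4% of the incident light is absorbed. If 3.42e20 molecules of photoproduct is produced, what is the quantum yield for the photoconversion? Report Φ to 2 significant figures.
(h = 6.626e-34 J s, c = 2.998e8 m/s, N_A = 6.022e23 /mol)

Φ = 0.69

Product: 3.42e20 / 6.022e23 = 5.679e-4 mol.
Photon energy at 551 nm: hc/λ = (6.626e-34)(2.998e8)/(551e-9) = 3.605e-19 J.
Energy delivered: (2.89 W)(99.6 s) = 287.8 J.
Photons incident: 287.8 / 3.605e-19 = 7.983e20, i.e. 7.983e20/6.022e23 = 0.001326 mol.
Photons absorbed: 0.624 × 0.001326 = 8.274e-4 mol.
Φ = 5.679e-4 mol / 8.274e-4 mol photons = 0.69.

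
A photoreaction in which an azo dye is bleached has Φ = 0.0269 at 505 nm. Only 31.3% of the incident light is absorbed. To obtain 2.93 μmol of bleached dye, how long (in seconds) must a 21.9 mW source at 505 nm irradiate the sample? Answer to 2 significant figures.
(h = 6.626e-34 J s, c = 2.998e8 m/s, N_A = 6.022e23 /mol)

Product: 2.93 μmol = 2.93e-6 mol.
Photons that must be absorbed: 2.93e-6 / 0.0269 = 1.089e-4 mol.
Incident photons needed: 1.089e-4 / 0.313 = 3.479e-4 mol.
Photon energy: hc/λ = 3.934e-19 J; per mole, 2.369e5 J mol⁻¹.
Energy required: 3.479e-4 × 2.369e5 = 82.42 J.
Time: 82.42 J / 0.0219 W = 3800 s.

t ≈ 3800 s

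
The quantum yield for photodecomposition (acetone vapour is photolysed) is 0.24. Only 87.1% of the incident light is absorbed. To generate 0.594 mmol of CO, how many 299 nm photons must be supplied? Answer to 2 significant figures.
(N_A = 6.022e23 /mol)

Product: 0.594 mmol = 5.94e-4 mol.
Photons that must be absorbed: 5.94e-4 / 0.24 = 0.002475 mol.
Incident photons needed: 0.002475 / 0.871 = 0.002842 mol.
Photon count: 0.002842 × 6.022e23 = 1.7e21.

1.7e21 photons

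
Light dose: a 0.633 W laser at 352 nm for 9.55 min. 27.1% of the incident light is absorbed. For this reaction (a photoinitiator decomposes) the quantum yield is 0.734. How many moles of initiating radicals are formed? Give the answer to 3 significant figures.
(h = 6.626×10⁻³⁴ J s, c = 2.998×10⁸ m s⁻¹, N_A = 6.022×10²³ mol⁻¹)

2.12×10⁻⁴ mol

Photon energy at 352 nm: hc/λ = (6.626×10⁻³⁴)(2.998×10⁸)/(352×10⁻⁹) = 5.643×10⁻¹⁹ J.
Energy delivered: (0.633 W)(573 s) = 362.7 J.
Photons incident: 362.7 / 5.643×10⁻¹⁹ = 6.427×10²⁰, i.e. 6.427×10²⁰/6.022×10²³ = 0.001067 mol.
Photons absorbed: 0.271 × 0.001067 = 2.892×10⁻⁴ mol.
Product: Φ × n_abs = 0.734 × 2.892×10⁻⁴ = 2.123×10⁻⁴ mol.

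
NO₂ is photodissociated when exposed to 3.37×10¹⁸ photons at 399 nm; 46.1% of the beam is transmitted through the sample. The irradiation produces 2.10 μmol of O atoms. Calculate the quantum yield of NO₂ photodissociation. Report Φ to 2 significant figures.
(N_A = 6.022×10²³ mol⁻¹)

Product: 2.10 μmol = 2.10×10⁻⁶ mol.
Moles of photons: 3.37×10¹⁸ / 6.022×10²³ = 5.596×10⁻⁶ mol.
Fraction absorbed: 1 − 46.1/100 = 0.5390.
Photons absorbed: 0.5390 × 5.596×10⁻⁶ = 3.016×10⁻⁶ mol.
Φ = 2.10×10⁻⁶ mol / 3.016×10⁻⁶ mol photons = 0.70.

Φ = 0.70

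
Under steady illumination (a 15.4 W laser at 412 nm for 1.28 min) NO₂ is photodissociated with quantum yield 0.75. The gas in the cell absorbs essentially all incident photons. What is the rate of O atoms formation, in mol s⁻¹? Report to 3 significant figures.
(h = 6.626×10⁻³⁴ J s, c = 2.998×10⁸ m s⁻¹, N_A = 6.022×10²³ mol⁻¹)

3.98×10⁻⁵ mol s⁻¹

Photon energy at 412 nm: hc/λ = (6.626×10⁻³⁴)(2.998×10⁸)/(412×10⁻⁹) = 4.822×10⁻¹⁹ J.
Energy delivered: (15.4 W)(76.8 s) = 1183 J.
Photons incident: 1183 / 4.822×10⁻¹⁹ = 2.453×10²¹, i.e. 2.453×10²¹/6.022×10²³ = 0.004073 mol.
Product formed: 0.75 × 0.004073 = 0.003055 mol.
Rate: 0.003055 / 76.8 s = 3.98×10⁻⁵ mol s⁻¹.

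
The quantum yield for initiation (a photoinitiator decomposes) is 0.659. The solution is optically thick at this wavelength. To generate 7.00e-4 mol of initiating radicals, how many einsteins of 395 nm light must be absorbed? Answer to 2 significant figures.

0.0011 einstein

Photons that must be absorbed: 7.00e-4 / 0.659 = 0.001062 mol.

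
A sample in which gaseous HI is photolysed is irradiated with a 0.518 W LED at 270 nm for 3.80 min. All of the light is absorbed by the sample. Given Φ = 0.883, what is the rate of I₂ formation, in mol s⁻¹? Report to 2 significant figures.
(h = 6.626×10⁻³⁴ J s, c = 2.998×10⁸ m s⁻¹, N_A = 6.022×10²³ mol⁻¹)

1.0×10⁻⁶ mol s⁻¹

Photon energy at 270 nm: hc/λ = (6.626×10⁻³⁴)(2.998×10⁸)/(270×10⁻⁹) = 7.357×10⁻¹⁹ J.
Energy delivered: (0.518 W)(228 s) = 118.1 J.
Photons incident: 118.1 / 7.357×10⁻¹⁹ = 1.605×10²⁰, i.e. 1.605×10²⁰/6.022×10²³ = 2.665×10⁻⁴ mol.
Product formed: 0.883 × 2.665×10⁻⁴ = 2.353×10⁻⁴ mol.
Rate: 2.353×10⁻⁴ / 228 s = 1.0×10⁻⁶ mol s⁻¹.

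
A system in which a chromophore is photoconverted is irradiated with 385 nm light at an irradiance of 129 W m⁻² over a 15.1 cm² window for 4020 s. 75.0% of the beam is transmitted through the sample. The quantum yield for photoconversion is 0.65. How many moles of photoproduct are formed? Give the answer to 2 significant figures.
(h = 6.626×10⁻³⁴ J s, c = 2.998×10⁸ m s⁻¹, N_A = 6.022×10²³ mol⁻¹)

4.1×10⁻⁴ mol

Photon energy at 385 nm: hc/λ = (6.626×10⁻³⁴)(2.998×10⁸)/(385×10⁻⁹) = 5.160×10⁻¹⁹ J.
Energy delivered: (129 W m⁻²)(15.1×10⁻⁴ m²)(4020 s) = 783.1 J.
Photons incident: 783.1 / 5.160×10⁻¹⁹ = 1.518×10²¹, i.e. 1.518×10²¹/6.022×10²³ = 0.002521 mol.
Fraction absorbed: 1 − 75.0/100 = 0.2500.
Photons absorbed: 0.2500 × 0.002521 = 6.303×10⁻⁴ mol.
Product: Φ × n_abs = 0.65 × 6.303×10⁻⁴ = 4.097×10⁻⁴ mol.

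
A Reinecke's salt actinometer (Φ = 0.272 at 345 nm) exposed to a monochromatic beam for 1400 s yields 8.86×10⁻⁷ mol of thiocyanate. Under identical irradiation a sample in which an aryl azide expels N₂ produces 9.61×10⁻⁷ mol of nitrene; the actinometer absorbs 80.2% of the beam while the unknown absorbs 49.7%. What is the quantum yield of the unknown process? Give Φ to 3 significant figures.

Φ = 0.476

Photons absorbed by the actinometer: 8.86×10⁻⁷ / 0.272 = 3.257×10⁻⁶ mol.
Incident flux: 3.257×10⁻⁶ / 0.802 = 4.061×10⁻⁶ einstein.
Absorbed by unknown: 0.497 × 4.061×10⁻⁶ = 2.018×10⁻⁶ mol.
Φ(unknown) = 9.61×10⁻⁷ / 2.018×10⁻⁶ = 0.476.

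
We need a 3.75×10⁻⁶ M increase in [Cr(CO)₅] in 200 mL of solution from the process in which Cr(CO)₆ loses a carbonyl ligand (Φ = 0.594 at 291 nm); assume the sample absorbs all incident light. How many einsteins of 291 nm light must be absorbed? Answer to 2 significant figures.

Product: (3.75×10⁻⁶ M)(0.2 L) = 7.500×10⁻⁷ mol.
Photons that must be absorbed: 7.500×10⁻⁷ / 0.594 = 1.263×10⁻⁶ mol.

1.3×10⁻⁶ einstein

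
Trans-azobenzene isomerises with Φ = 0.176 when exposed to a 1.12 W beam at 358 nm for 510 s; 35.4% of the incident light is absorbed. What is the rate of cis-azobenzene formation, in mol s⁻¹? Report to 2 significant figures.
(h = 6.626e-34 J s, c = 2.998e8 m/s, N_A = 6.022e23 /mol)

2.1e-7 mol s⁻¹

Photon energy at 358 nm: hc/λ = (6.626e-34)(2.998e8)/(358e-9) = 5.549e-19 J.
Energy delivered: (1.12 W)(510 s) = 571.2 J.
Photons incident: 571.2 / 5.549e-19 = 1.029e21, i.e. 1.029e21/6.022e23 = 0.001709 mol.
Photons absorbed: 0.354 × 0.001709 = 6.050e-4 mol.
Product formed: 0.176 × 6.050e-4 = 1.065e-4 mol.
Rate: 1.065e-4 / 510 s = 2.1e-7 mol s⁻¹.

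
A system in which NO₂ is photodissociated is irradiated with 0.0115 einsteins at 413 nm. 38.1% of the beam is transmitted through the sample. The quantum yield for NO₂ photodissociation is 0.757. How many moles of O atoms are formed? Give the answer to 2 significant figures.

Fraction absorbed: 1 − 38.1/100 = 0.6190.
Photons absorbed: 0.6190 × 0.0115 = 0.007119 mol.
Product: Φ × n_abs = 0.757 × 0.007119 = 0.005389 mol.

0.0054 mol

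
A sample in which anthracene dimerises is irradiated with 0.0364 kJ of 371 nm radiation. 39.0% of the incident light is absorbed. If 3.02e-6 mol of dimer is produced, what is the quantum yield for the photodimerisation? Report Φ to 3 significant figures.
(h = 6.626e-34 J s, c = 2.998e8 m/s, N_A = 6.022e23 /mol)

Photon energy at 371 nm: hc/λ = (6.626e-34)(2.998e8)/(371e-9) = 5.354e-19 J.
Incident energy: 0.0364 kJ = 36.4 J.
Photons incident: 36.4 / 5.354e-19 = 6.799e19, i.e. 6.799e19/6.022e23 = 1.129e-4 mol.
Photons absorbed: 0.390 × 1.129e-4 = 4.403e-5 mol.
Φ = 3.02e-6 mol / 4.403e-5 mol photons = 0.0686.

Φ = 0.0686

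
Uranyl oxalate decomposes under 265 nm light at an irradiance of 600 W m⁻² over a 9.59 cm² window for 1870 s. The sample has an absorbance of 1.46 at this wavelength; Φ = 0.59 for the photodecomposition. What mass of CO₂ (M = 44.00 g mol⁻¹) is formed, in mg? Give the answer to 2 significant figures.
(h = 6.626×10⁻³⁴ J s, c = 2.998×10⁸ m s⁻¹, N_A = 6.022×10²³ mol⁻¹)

60 mg

Photon energy at 265 nm: hc/λ = (6.626×10⁻³⁴)(2.998×10⁸)/(265×10⁻⁹) = 7.496×10⁻¹⁹ J.
Energy delivered: (600 W m⁻²)(9.59×10⁻⁴ m²)(1870 s) = 1076 J.
Photons incident: 1076 / 7.496×10⁻¹⁹ = 1.435×10²¹, i.e. 1.435×10²¹/6.022×10²³ = 0.002383 mol.
Fraction absorbed: 1 − 10^(−1.46) = 0.9653.
Photons absorbed: 0.9653 × 0.002383 = 0.002300 mol.
Product: Φ × n_abs = 0.59 × 0.002300 = 0.001357 mol.
Mass: 0.001357 × 44.00 = 0.05971 g = 60 mg.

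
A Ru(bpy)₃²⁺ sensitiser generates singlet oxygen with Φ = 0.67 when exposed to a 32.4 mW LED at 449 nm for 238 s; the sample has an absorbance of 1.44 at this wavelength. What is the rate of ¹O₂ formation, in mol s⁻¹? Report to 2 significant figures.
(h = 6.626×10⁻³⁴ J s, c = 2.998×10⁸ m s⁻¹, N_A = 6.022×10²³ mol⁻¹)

Photon energy at 449 nm: hc/λ = (6.626×10⁻³⁴)(2.998×10⁸)/(449×10⁻⁹) = 4.424×10⁻¹⁹ J.
Energy delivered: (32.4 mW)(238 s) = 7.711 J.
Photons incident: 7.711 / 4.424×10⁻¹⁹ = 1.743×10¹⁹, i.e. 1.743×10¹⁹/6.022×10²³ = 2.894×10⁻⁵ mol.
Fraction absorbed: 1 − 10^(−1.44) = 0.9637.
Photons absorbed: 0.9637 × 2.894×10⁻⁵ = 2.789×10⁻⁵ mol.
Product formed: 0.67 × 2.789×10⁻⁵ = 1.869×10⁻⁵ mol.
Rate: 1.869×10⁻⁵ / 238 s = 7.9×10⁻⁸ mol s⁻¹.

7.9×10⁻⁸ mol s⁻¹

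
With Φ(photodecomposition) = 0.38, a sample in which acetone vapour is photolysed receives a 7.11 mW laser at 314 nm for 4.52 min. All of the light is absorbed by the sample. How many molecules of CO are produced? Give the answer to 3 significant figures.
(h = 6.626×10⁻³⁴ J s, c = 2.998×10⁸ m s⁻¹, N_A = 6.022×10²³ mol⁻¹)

1.16×10¹⁸ molecules

Photon energy at 314 nm: hc/λ = (6.626×10⁻³⁴)(2.998×10⁸)/(314×10⁻⁹) = 6.326×10⁻¹⁹ J.
Energy delivered: (7.11 mW)(271.2 s) = 1.928 J.
Photons incident: 1.928 / 6.326×10⁻¹⁹ = 3.048×10¹⁸, i.e. 3.048×10¹⁸/6.022×10²³ = 5.061×10⁻⁶ mol.
Product: Φ × n_abs = 0.38 × 5.061×10⁻⁶ = 1.923×10⁻⁶ mol.
As a count: 1.923×10⁻⁶ × 6.022×10²³ = 1.16×10¹⁸.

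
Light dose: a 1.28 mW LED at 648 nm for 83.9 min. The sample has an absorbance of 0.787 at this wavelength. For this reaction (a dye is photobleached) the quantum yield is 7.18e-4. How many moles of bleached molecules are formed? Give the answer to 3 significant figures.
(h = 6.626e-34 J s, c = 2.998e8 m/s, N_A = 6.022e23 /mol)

2.10e-8 mol

Photon energy at 648 nm: hc/λ = (6.626e-34)(2.998e8)/(648e-9) = 3.066e-19 J.
Energy delivered: (1.28 mW)(5034 s) = 6.444 J.
Photons incident: 6.444 / 3.066e-19 = 2.102e19, i.e. 2.102e19/6.022e23 = 3.491e-5 mol.
Fraction absorbed: 1 − 10^(−0.787) = 0.8367.
Photons absorbed: 0.8367 × 3.491e-5 = 2.921e-5 mol.
Product: Φ × n_abs = 7.18e-4 × 2.921e-5 = 2.097e-8 mol.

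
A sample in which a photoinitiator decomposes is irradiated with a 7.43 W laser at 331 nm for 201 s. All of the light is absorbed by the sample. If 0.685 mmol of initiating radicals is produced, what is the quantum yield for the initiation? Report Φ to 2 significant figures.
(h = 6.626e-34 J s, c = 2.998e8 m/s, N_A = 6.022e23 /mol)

Φ = 0.17

Product: 0.685 mmol = 6.85e-4 mol.
Photon energy at 331 nm: hc/λ = (6.626e-34)(2.998e8)/(331e-9) = 6.001e-19 J.
Energy delivered: (7.43 W)(201 s) = 1493 J.
Photons incident: 1493 / 6.001e-19 = 2.488e21, i.e. 2.488e21/6.022e23 = 0.004132 mol.
Φ = 6.85e-4 mol / 0.004132 mol photons = 0.17.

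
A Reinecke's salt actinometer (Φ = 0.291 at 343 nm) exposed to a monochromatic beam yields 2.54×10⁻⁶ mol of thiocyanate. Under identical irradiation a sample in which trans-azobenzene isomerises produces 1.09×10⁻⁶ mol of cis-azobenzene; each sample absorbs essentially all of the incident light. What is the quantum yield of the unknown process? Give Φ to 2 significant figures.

Photons absorbed by the actinometer: 2.54×10⁻⁶ / 0.291 = 8.729×10⁻⁶ mol.
Φ(unknown) = 1.09×10⁻⁶ / 8.729×10⁻⁶ = 0.12.

Φ = 0.12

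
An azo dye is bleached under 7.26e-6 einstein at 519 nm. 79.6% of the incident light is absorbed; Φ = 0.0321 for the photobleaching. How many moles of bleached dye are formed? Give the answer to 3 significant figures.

Photons absorbed: 0.796 × 7.26e-6 = 5.779e-6 mol.
Product: Φ × n_abs = 0.0321 × 5.779e-6 = 1.855e-7 mol.

1.86e-7 mol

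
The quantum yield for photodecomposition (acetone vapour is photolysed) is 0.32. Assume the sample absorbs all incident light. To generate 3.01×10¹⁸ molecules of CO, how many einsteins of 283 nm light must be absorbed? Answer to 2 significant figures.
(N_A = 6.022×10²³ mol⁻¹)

Product: 3.01×10¹⁸ / 6.022×10²³ = 4.998×10⁻⁶ mol.
Photons that must be absorbed: 4.998×10⁻⁶ / 0.32 = 1.562×10⁻⁵ mol.

1.6×10⁻⁵ einstein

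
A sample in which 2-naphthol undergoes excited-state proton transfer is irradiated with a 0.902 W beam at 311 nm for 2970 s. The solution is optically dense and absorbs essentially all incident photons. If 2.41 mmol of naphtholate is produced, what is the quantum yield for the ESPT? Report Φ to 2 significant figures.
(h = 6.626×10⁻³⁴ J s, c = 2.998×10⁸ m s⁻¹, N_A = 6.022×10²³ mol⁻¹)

Product: 2.41 mmol = 0.00241 mol.
Photon energy at 311 nm: hc/λ = (6.626×10⁻³⁴)(2.998×10⁸)/(311×10⁻⁹) = 6.387×10⁻¹⁹ J.
Energy delivered: (0.902 W)(2970 s) = 2679 J.
Photons incident: 2679 / 6.387×10⁻¹⁹ = 4.194×10²¹, i.e. 4.194×10²¹/6.022×10²³ = 0.006964 mol.
Φ = 0.00241 mol / 0.006964 mol photons = 0.35.

Φ = 0.35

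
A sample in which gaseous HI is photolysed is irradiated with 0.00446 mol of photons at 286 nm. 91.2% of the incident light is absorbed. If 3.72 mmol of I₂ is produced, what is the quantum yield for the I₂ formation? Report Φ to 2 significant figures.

Product: 3.72 mmol = 0.00372 mol.
Photons absorbed: 0.912 × 0.00446 = 0.004068 mol.
Φ = 0.00372 mol / 0.004068 mol photons = 0.91.

Φ = 0.91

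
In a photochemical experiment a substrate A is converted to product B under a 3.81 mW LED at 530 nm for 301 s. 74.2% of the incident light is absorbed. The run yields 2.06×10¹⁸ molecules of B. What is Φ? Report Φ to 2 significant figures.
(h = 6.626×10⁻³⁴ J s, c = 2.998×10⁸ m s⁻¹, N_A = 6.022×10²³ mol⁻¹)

Product: 2.06×10¹⁸ / 6.022×10²³ = 3.421×10⁻⁶ mol.
Photon energy at 530 nm: hc/λ = (6.626×10⁻³⁴)(2.998×10⁸)/(530×10⁻⁹) = 3.748×10⁻¹⁹ J.
Energy delivered: (3.81 mW)(301 s) = 1.147 J.
Photons incident: 1.147 / 3.748×10⁻¹⁹ = 3.060×10¹⁸, i.e. 3.060×10¹⁸/6.022×10²³ = 5.081×10⁻⁶ mol.
Photons absorbed: 0.742 × 5.081×10⁻⁶ = 3.770×10⁻⁶ mol.
Φ = 3.421×10⁻⁶ mol / 3.770×10⁻⁶ mol photons = 0.91.

Φ = 0.91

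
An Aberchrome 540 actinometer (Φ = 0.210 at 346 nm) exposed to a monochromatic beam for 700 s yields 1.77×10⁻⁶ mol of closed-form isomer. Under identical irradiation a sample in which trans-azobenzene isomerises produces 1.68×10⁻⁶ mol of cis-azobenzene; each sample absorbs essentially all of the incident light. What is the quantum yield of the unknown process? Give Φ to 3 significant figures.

Φ = 0.199

Photons absorbed by the actinometer: 1.77×10⁻⁶ / 0.210 = 8.429×10⁻⁶ mol.
Φ(unknown) = 1.68×10⁻⁶ / 8.429×10⁻⁶ = 0.199.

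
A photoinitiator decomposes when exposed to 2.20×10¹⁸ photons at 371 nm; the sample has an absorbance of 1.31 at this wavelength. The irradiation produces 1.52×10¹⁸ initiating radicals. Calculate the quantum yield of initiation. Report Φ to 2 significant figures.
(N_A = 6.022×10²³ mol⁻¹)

Φ = 0.73

Product: 1.52×10¹⁸ / 6.022×10²³ = 2.524×10⁻⁶ mol.
Moles of photons: 2.20×10¹⁸ / 6.022×10²³ = 3.653×10⁻⁶ mol.
Fraction absorbed: 1 − 10^(−1.31) = 0.9510.
Photons absorbed: 0.9510 × 3.653×10⁻⁶ = 3.474×10⁻⁶ mol.
Φ = 2.524×10⁻⁶ mol / 3.474×10⁻⁶ mol photons = 0.73.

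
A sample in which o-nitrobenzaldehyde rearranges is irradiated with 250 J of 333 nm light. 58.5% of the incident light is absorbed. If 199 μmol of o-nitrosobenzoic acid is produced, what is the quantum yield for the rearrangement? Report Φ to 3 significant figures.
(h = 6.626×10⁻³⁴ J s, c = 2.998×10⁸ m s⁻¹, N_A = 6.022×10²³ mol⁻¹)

Product: 199 μmol = 1.99×10⁻⁴ mol.
Photon energy at 333 nm: hc/λ = (6.626×10⁻³⁴)(2.998×10⁸)/(333×10⁻⁹) = 5.965×10⁻¹⁹ J.
Photons incident: 250 / 5.965×10⁻¹⁹ = 4.191×10²⁰, i.e. 4.191×10²⁰/6.022×10²³ = 6.959×10⁻⁴ mol.
Photons absorbed: 0.585 × 6.959×10⁻⁴ = 4.071×10⁻⁴ mol.
Φ = 1.99×10⁻⁴ mol / 4.071×10⁻⁴ mol photons = 0.489.

Φ = 0.489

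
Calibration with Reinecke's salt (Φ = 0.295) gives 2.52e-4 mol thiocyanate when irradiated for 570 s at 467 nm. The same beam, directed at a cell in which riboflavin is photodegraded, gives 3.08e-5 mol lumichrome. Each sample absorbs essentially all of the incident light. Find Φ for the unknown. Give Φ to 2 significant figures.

Φ = 0.036

Photons absorbed by the actinometer: 2.52e-4 / 0.295 = 8.542e-4 mol.
Φ(unknown) = 3.08e-5 / 8.542e-4 = 0.036.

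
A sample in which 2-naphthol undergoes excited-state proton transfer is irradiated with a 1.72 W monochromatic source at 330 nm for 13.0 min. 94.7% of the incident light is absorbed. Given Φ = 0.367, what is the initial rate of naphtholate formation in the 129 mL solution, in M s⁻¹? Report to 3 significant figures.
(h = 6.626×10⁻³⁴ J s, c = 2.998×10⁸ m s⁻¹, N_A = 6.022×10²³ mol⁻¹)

1.28×10⁻⁵ M s⁻¹

Photon energy at 330 nm: hc/λ = (6.626×10⁻³⁴)(2.998×10⁸)/(330×10⁻⁹) = 6.020×10⁻¹⁹ J.
Energy delivered: (1.72 W)(780 s) = 1342 J.
Photons incident: 1342 / 6.020×10⁻¹⁹ = 2.229×10²¹, i.e. 2.229×10²¹/6.022×10²³ = 0.003701 mol.
Photons absorbed: 0.947 × 0.003701 = 0.003505 mol.
Product formed: 0.367 × 0.003505 = 0.001286 mol.
Rate: 0.001286 mol / (780 s × 0.129 L) = 1.28×10⁻⁵ M s⁻¹.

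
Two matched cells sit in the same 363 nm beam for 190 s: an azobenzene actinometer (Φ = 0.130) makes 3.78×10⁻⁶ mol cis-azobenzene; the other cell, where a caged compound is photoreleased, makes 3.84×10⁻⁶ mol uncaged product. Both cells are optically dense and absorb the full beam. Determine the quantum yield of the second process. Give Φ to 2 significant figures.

Photons absorbed by the actinometer: 3.78×10⁻⁶ / 0.130 = 2.908×10⁻⁵ mol.
Φ(unknown) = 3.84×10⁻⁶ / 2.908×10⁻⁵ = 0.13.

Φ = 0.13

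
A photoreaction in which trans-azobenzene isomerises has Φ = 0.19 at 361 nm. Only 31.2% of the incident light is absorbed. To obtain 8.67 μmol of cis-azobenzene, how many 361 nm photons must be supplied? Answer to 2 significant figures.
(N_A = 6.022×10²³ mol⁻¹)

Product: 8.67 μmol = 8.67×10⁻⁶ mol.
Photons that must be absorbed: 8.67×10⁻⁶ / 0.19 = 4.563×10⁻⁵ mol.
Incident photons needed: 4.563×10⁻⁵ / 0.312 = 1.463×10⁻⁴ mol.
Photon count: 1.463×10⁻⁴ × 6.022×10²³ = 8.8×10¹⁹.

8.8×10¹⁹ photons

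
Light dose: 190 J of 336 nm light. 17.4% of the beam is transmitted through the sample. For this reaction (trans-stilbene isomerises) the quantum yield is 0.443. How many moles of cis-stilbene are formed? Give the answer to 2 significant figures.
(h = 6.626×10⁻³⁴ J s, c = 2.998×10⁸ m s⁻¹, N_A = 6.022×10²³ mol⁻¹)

Photon energy at 336 nm: hc/λ = (6.626×10⁻³⁴)(2.998×10⁸)/(336×10⁻⁹) = 5.912×10⁻¹⁹ J.
Photons incident: 190 / 5.912×10⁻¹⁹ = 3.214×10²⁰, i.e. 3.214×10²⁰/6.022×10²³ = 5.337×10⁻⁴ mol.
Fraction absorbed: 1 − 17.4/100 = 0.8260.
Photons absorbed: 0.8260 × 5.337×10⁻⁴ = 4.408×10⁻⁴ mol.
Product: Φ × n_abs = 0.443 × 4.408×10⁻⁴ = 1.953×10⁻⁴ mol.

2.0×10⁻⁴ mol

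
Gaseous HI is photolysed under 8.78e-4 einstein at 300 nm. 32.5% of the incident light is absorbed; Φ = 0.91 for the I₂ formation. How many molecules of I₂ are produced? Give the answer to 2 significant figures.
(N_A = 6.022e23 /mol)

Photons absorbed: 0.325 × 8.78e-4 = 2.854e-4 mol.
Product: Φ × n_abs = 0.91 × 2.854e-4 = 2.597e-4 mol.
As a count: 2.597e-4 × 6.022e23 = 1.6e20.

1.6e20 molecules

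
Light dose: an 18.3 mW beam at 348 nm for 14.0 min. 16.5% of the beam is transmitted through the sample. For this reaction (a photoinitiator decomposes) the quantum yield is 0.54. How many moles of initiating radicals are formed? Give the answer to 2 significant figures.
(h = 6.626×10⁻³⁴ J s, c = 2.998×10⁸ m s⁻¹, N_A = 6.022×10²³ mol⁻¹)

2.0×10⁻⁵ mol

Photon energy at 348 nm: hc/λ = (6.626×10⁻³⁴)(2.998×10⁸)/(348×10⁻⁹) = 5.708×10⁻¹⁹ J.
Energy delivered: (18.3 mW)(840 s) = 15.37 J.
Photons incident: 15.37 / 5.708×10⁻¹⁹ = 2.693×10¹⁹, i.e. 2.693×10¹⁹/6.022×10²³ = 4.472×10⁻⁵ mol.
Fraction absorbed: 1 − 16.5/100 = 0.8350.
Photons absorbed: 0.8350 × 4.472×10⁻⁵ = 3.734×10⁻⁵ mol.
Product: Φ × n_abs = 0.54 × 3.734×10⁻⁵ = 2.016×10⁻⁵ mol.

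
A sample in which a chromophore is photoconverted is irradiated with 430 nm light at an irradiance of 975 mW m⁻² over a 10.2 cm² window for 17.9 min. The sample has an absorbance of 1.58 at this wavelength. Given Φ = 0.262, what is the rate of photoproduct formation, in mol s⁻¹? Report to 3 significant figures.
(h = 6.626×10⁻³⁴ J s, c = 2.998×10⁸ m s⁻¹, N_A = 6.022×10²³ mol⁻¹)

Photon energy at 430 nm: hc/λ = (6.626×10⁻³⁴)(2.998×10⁸)/(430×10⁻⁹) = 4.620×10⁻¹⁹ J.
Energy delivered: (975 mW m⁻²)(10.2×10⁻⁴ m²)(1074 s) = 1.068 J.
Photons incident: 1.068 / 4.620×10⁻¹⁹ = 2.312×10¹⁸, i.e. 2.312×10¹⁸/6.022×10²³ = 3.839×10⁻⁶ mol.
Fraction absorbed: 1 − 10^(−1.58) = 0.9737.
Photons absorbed: 0.9737 × 3.839×10⁻⁶ = 3.738×10⁻⁶ mol.
Product formed: 0.262 × 3.738×10⁻⁶ = 9.794×10⁻⁷ mol.
Rate: 9.794×10⁻⁷ / 1074 s = 9.12×10⁻¹⁰ mol s⁻¹.

9.12×10⁻¹⁰ mol s⁻¹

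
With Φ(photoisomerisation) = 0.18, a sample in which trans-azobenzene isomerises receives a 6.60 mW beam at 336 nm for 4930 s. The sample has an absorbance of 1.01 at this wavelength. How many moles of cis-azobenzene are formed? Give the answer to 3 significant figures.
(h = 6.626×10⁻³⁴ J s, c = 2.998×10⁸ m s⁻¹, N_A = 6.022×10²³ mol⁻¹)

1.48×10⁻⁵ mol

Photon energy at 336 nm: hc/λ = (6.626×10⁻³⁴)(2.998×10⁸)/(336×10⁻⁹) = 5.912×10⁻¹⁹ J.
Energy delivered: (6.60 mW)(4930 s) = 32.54 J.
Photons incident: 32.54 / 5.912×10⁻¹⁹ = 5.504×10¹⁹, i.e. 5.504×10¹⁹/6.022×10²³ = 9.140×10⁻⁵ mol.
Fraction absorbed: 1 − 10^(−1.01) = 0.9023.
Photons absorbed: 0.9023 × 9.140×10⁻⁵ = 8.247×10⁻⁵ mol.
Product: Φ × n_abs = 0.18 × 8.247×10⁻⁵ = 1.484×10⁻⁵ mol.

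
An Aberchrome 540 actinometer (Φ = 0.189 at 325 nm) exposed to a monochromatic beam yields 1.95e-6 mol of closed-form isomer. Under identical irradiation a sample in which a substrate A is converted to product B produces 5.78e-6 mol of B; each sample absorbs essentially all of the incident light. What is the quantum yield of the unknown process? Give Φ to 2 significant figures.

Φ = 0.56

Photons absorbed by the actinometer: 1.95e-6 / 0.189 = 1.032e-5 mol.
Φ(unknown) = 5.78e-6 / 1.032e-5 = 0.56.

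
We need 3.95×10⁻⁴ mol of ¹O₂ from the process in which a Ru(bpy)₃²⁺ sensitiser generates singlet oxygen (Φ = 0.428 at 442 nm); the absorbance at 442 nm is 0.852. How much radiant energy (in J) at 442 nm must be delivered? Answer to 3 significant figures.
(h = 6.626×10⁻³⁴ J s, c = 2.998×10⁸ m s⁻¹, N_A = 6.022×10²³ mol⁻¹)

Photons that must be absorbed: 3.95×10⁻⁴ / 0.428 = 9.229×10⁻⁴ mol.
Fraction absorbed: 1 − 10^(−0.852) = 0.8594.
Incident photons needed: 9.229×10⁻⁴ / 0.8594 = 0.001074 mol.
Photon energy: hc/λ = 4.494×10⁻¹⁹ J; per mole, 2.706×10⁵ J mol⁻¹.
Energy required: 0.001074 × 2.706×10⁵ = 291 J.

291 J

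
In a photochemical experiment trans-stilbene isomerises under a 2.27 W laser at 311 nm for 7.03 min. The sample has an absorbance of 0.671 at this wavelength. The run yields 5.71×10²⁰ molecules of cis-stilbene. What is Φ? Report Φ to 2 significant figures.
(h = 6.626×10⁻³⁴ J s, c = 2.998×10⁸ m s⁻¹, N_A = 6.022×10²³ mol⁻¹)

Φ = 0.48

Product: 5.71×10²⁰ / 6.022×10²³ = 9.482×10⁻⁴ mol.
Photon energy at 311 nm: hc/λ = (6.626×10⁻³⁴)(2.998×10⁸)/(311×10⁻⁹) = 6.387×10⁻¹⁹ J.
Energy delivered: (2.27 W)(421.8 s) = 957.5 J.
Photons incident: 957.5 / 6.387×10⁻¹⁹ = 1.499×10²¹, i.e. 1.499×10²¹/6.022×10²³ = 0.002489 mol.
Fraction absorbed: 1 − 10^(−0.671) = 0.7867.
Photons absorbed: 0.7867 × 0.002489 = 0.001958 mol.
Φ = 9.482×10⁻⁴ mol / 0.001958 mol photons = 0.48.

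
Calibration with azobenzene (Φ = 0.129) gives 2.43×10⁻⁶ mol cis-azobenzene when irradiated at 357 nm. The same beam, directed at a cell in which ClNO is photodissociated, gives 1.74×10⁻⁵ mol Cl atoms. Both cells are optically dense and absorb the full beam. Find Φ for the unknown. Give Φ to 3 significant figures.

Φ = 0.924

Photons absorbed by the actinometer: 2.43×10⁻⁶ / 0.129 = 1.884×10⁻⁵ mol.
Φ(unknown) = 1.74×10⁻⁵ / 1.884×10⁻⁵ = 0.924.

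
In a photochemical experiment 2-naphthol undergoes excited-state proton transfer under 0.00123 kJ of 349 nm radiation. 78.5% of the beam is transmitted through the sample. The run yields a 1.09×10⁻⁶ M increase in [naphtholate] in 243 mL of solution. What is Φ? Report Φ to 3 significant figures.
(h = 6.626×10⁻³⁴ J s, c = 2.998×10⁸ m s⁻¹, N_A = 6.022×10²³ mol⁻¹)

Product: (1.09×10⁻⁶ M)(0.243 L) = 2.649×10⁻⁷ mol.
Photon energy at 349 nm: hc/λ = (6.626×10⁻³⁴)(2.998×10⁸)/(349×10⁻⁹) = 5.692×10⁻¹⁹ J.
Incident energy: 0.00123 kJ = 1.23 J.
Photons incident: 1.23 / 5.692×10⁻¹⁹ = 2.161×10¹⁸, i.e. 2.161×10¹⁸/6.022×10²³ = 3.589×10⁻⁶ mol.
Fraction absorbed: 1 − 78.5/100 = 0.2150.
Photons absorbed: 0.2150 × 3.589×10⁻⁶ = 7.716×10⁻⁷ mol.
Φ = 2.649×10⁻⁷ mol / 7.716×10⁻⁷ mol photons = 0.343.

Φ = 0.343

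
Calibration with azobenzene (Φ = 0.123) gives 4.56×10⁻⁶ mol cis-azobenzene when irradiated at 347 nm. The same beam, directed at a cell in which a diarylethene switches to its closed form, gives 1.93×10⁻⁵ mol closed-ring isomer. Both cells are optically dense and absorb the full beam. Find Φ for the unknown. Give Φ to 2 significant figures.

Φ = 0.52

Photons absorbed by the actinometer: 4.56×10⁻⁶ / 0.123 = 3.707×10⁻⁵ mol.
Φ(unknown) = 1.93×10⁻⁵ / 3.707×10⁻⁵ = 0.52.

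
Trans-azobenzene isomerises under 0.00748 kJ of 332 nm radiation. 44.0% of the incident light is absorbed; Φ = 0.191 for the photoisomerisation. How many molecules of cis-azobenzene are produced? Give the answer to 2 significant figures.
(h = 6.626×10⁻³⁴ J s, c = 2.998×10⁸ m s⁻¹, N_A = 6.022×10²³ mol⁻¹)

Photon energy at 332 nm: hc/λ = (6.626×10⁻³⁴)(2.998×10⁸)/(332×10⁻⁹) = 5.983×10⁻¹⁹ J.
Incident energy: 0.00748 kJ = 7.48 J.
Photons incident: 7.48 / 5.983×10⁻¹⁹ = 1.250×10¹⁹, i.e. 1.250×10¹⁹/6.022×10²³ = 2.076×10⁻⁵ mol.
Photons absorbed: 0.440 × 2.076×10⁻⁵ = 9.134×10⁻⁶ mol.
Product: Φ × n_abs = 0.191 × 9.134×10⁻⁶ = 1.745×10⁻⁶ mol.
As a count: 1.745×10⁻⁶ × 6.022×10²³ = 1.1×10¹⁸.

1.1×10¹⁸ molecules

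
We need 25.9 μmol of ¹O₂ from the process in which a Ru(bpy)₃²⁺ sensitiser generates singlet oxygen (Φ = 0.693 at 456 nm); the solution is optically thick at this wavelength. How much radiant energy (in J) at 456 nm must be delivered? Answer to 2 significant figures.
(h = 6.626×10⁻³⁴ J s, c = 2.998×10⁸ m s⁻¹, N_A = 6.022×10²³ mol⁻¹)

9.8 J

Product: 25.9 μmol = 2.59×10⁻⁵ mol.
Photons that must be absorbed: 2.59×10⁻⁵ / 0.693 = 3.737×10⁻⁵ mol.
Photon energy: hc/λ = 4.356×10⁻¹⁹ J; per mole, 2.623×10⁵ J mol⁻¹.
Energy required: 3.737×10⁻⁵ × 2.623×10⁵ = 9.8 J.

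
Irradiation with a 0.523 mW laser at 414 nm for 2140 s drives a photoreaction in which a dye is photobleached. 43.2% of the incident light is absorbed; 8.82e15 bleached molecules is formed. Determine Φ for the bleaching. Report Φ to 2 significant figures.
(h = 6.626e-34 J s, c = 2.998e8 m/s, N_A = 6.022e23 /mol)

Φ = 0.0088

Product: 8.82e15 / 6.022e23 = 1.465e-8 mol.
Photon energy at 414 nm: hc/λ = (6.626e-34)(2.998e8)/(414e-9) = 4.798e-19 J.
Energy delivered: (0.523 mW)(2140 s) = 1.119 J.
Photons incident: 1.119 / 4.798e-19 = 2.332e18, i.e. 2.332e18/6.022e23 = 3.872e-6 mol.
Photons absorbed: 0.432 × 3.872e-6 = 1.673e-6 mol.
Φ = 1.465e-8 mol / 1.673e-6 mol photons = 0.0088.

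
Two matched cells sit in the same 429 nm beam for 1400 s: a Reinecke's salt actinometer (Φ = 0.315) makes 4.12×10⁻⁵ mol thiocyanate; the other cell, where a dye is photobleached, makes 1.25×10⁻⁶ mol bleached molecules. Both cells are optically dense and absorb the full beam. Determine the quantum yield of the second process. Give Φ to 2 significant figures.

Photons absorbed by the actinometer: 4.12×10⁻⁵ / 0.315 = 1.308×10⁻⁴ mol.
Φ(unknown) = 1.25×10⁻⁶ / 1.308×10⁻⁴ = 0.0096.

Φ = 0.0096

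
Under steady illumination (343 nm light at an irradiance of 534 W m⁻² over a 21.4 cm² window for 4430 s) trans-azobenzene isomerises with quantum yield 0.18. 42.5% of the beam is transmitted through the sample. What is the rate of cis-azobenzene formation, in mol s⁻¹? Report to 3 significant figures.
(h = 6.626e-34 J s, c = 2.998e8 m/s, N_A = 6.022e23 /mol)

Photon energy at 343 nm: hc/λ = (6.626e-34)(2.998e8)/(343e-9) = 5.791e-19 J.
Energy delivered: (534 W m⁻²)(21.4e-4 m²)(4430 s) = 5062 J.
Photons incident: 5062 / 5.791e-19 = 8.741e21, i.e. 8.741e21/6.022e23 = 0.01452 mol.
Fraction absorbed: 1 − 42.5/100 = 0.5750.
Photons absorbed: 0.5750 × 0.01452 = 0.008349 mol.
Product formed: 0.18 × 0.008349 = 0.001503 mol.
Rate: 0.001503 / 4430 s = 3.39e-7 mol s⁻¹.

3.39e-7 mol s⁻¹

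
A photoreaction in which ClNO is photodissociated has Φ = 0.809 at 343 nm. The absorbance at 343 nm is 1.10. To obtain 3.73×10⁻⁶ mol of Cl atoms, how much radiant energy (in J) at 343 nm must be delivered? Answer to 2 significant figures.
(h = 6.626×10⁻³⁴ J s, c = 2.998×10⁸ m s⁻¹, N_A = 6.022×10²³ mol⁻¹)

1.7 J

Photons that must be absorbed: 3.73×10⁻⁶ / 0.809 = 4.611×10⁻⁶ mol.
Fraction absorbed: 1 − 10^(−1.10) = 0.9206.
Incident photons needed: 4.611×10⁻⁶ / 0.9206 = 5.009×10⁻⁶ mol.
Photon energy: hc/λ = 5.791×10⁻¹⁹ J; per mole, 3.487×10⁵ J mol⁻¹.
Energy required: 5.009×10⁻⁶ × 3.487×10⁵ = 1.7 J.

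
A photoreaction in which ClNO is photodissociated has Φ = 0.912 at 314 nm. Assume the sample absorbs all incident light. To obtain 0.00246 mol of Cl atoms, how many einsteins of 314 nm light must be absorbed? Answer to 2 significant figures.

Photons that must be absorbed: 0.00246 / 0.912 = 0.002697 mol.

0.0027 einstein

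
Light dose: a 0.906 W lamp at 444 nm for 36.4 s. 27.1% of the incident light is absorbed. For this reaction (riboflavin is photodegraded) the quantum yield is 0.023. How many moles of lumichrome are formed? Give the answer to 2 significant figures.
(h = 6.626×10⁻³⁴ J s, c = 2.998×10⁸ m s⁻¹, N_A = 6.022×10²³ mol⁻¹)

Photon energy at 444 nm: hc/λ = (6.626×10⁻³⁴)(2.998×10⁸)/(444×10⁻⁹) = 4.474×10⁻¹⁹ J.
Energy delivered: (0.906 W)(36.4 s) = 32.98 J.
Photons incident: 32.98 / 4.474×10⁻¹⁹ = 7.371×10¹⁹, i.e. 7.371×10¹⁹/6.022×10²³ = 1.224×10⁻⁴ mol.
Photons absorbed: 0.271 × 1.224×10⁻⁴ = 3.317×10⁻⁵ mol.
Product: Φ × n_abs = 0.023 × 3.317×10⁻⁵ = 7.629×10⁻⁷ mol.

7.6×10⁻⁷ mol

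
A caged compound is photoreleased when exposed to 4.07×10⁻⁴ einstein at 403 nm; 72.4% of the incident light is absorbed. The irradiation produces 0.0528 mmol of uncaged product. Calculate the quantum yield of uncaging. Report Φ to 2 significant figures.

Φ = 0.18

Product: 0.0528 mmol = 5.28×10⁻⁵ mol.
Photons absorbed: 0.724 × 4.07×10⁻⁴ = 2.947×10⁻⁴ mol.
Φ = 5.28×10⁻⁵ mol / 2.947×10⁻⁴ mol photons = 0.18.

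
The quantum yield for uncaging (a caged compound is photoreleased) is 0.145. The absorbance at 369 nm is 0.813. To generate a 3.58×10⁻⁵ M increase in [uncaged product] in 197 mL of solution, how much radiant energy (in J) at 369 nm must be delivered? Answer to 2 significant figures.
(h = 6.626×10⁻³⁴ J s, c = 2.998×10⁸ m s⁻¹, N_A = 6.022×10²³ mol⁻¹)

Product: (3.58×10⁻⁵ M)(0.197 L) = 7.053×10⁻⁶ mol.
Photons that must be absorbed: 7.053×10⁻⁶ / 0.145 = 4.864×10⁻⁵ mol.
Fraction absorbed: 1 − 10^(−0.813) = 0.8462.
Incident photons needed: 4.864×10⁻⁵ / 0.8462 = 5.748×10⁻⁵ mol.
Photon energy: hc/λ = 5.383×10⁻¹⁹ J; per mole, 3.242×10⁵ J mol⁻¹.
Energy required: 5.748×10⁻⁵ × 3.242×10⁵ = 19 J.

19 J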